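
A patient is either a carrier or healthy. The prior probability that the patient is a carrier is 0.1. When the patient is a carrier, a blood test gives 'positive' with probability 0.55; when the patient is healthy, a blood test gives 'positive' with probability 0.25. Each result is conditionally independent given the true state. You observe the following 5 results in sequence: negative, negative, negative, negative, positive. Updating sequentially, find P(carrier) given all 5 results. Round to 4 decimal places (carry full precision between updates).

0.0307

After 'negative': P(carrier) = 0.45·0.1000 / (0.45·0.1000 + 0.75·0.9000) ≈ 0.0625
After 'negative': P(carrier) = 0.45·0.0625 / (0.45·0.0625 + 0.75·0.9375) ≈ 0.0385
After 'negative': P(carrier) = 0.45·0.0385 / (0.45·0.0385 + 0.75·0.9615) ≈ 0.0234
After 'negative': P(carrier) = 0.45·0.0234 / (0.45·0.0234 + 0.75·0.9766) ≈ 0.0142
After 'positive': P(carrier) = 0.55·0.0142 / (0.55·0.0142 + 0.25·0.9858) ≈ 0.0307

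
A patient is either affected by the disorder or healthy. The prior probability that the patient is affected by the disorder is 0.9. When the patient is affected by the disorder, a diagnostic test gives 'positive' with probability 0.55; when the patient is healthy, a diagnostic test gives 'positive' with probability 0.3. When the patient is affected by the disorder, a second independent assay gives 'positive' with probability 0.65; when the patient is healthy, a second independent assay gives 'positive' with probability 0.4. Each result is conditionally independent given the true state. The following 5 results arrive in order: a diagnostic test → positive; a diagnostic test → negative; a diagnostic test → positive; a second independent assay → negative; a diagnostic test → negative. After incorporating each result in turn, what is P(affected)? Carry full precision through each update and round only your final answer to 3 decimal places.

0.879

After a diagnostic test='positive': P(affected) = 0.55·0.9000 / (0.55·0.9000 + 0.3·0.1000) ≈ 0.9429
After a diagnostic test='negative': P(affected) = 0.45·0.9429 / (0.45·0.9429 + 0.7·0.0571) ≈ 0.9138
After a diagnostic test='positive': P(affected) = 0.55·0.9138 / (0.55·0.9138 + 0.3·0.0862) ≈ 0.9511
After a second independent assay='negative': P(affected) = 0.35·0.9511 / (0.35·0.9511 + 0.6·0.0489) ≈ 0.9190
After a diagnostic test='negative': P(affected) = 0.45·0.9190 / (0.45·0.9190 + 0.7·0.0810) ≈ 0.8794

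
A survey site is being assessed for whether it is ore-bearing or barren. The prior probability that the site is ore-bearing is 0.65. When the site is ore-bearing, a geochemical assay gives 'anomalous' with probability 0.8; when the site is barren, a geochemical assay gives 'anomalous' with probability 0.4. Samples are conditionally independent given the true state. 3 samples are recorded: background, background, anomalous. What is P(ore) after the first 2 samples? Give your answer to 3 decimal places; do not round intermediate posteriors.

0.171

Apply Bayes' rule sequentially, carrying P(ore) forward.
After 'background': P(ore) = 0.2·0.6500 / (0.2·0.6500 + 0.6·0.3500) ≈ 0.3824
After 'background': P(ore) = 0.2·0.3824 / (0.2·0.3824 + 0.6·0.6176) ≈ 0.1711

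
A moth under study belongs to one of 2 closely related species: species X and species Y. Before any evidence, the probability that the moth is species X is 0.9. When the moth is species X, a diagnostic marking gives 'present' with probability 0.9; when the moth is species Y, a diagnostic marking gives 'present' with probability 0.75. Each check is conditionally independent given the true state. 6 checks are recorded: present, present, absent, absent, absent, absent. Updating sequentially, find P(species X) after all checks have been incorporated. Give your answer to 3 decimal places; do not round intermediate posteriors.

0.249

After 'present': P(species X) = 0.9·0.9000 / (0.9·0.9000 + 0.75·0.1000) ≈ 0.9153
After 'present': P(species X) = 0.9·0.9153 / (0.9·0.9153 + 0.75·0.0847) ≈ 0.9284
After 'absent': P(species X) = 0.1·0.9284 / (0.1·0.9284 + 0.25·0.0716) ≈ 0.8383
After 'absent': P(species X) = 0.1·0.8383 / (0.1·0.8383 + 0.25·0.1617) ≈ 0.6746
After 'absent': P(species X) = 0.1·0.6746 / (0.1·0.6746 + 0.25·0.3254) ≈ 0.4534
After 'absent': P(species X) = 0.1·0.4534 / (0.1·0.4534 + 0.25·0.5466) ≈ 0.2491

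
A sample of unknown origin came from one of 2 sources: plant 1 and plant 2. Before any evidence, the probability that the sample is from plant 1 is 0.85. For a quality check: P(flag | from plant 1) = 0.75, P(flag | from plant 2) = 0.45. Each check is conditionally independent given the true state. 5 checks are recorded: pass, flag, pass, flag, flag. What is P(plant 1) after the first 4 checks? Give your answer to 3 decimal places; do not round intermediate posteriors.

After 'pass': P(plant 1) = 0.25·0.8500 / (0.25·0.8500 + 0.55·0.1500) ≈ 0.7203
After 'flag': P(plant 1) = 0.75·0.7203 / (0.75·0.7203 + 0.45·0.2797) ≈ 0.8111
After 'pass': P(plant 1) = 0.25·0.8111 / (0.25·0.8111 + 0.55·0.1889) ≈ 0.6612
After 'flag': P(plant 1) = 0.75·0.6612 / (0.75·0.6612 + 0.45·0.3388) ≈ 0.7648

0.765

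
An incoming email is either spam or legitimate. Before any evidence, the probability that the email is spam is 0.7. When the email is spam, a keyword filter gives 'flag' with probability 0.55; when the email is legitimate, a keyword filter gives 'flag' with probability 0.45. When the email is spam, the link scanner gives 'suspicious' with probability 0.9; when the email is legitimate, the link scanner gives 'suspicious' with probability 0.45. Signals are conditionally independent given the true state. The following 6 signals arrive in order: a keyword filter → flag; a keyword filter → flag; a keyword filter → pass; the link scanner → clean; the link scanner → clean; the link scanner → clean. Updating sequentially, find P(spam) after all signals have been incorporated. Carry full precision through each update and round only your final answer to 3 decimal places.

0.017

After a keyword filter='flag': P(spam) = 0.55·0.7000 / (0.55·0.7000 + 0.45·0.3000) ≈ 0.7404
After a keyword filter='flag': P(spam) = 0.55·0.7404 / (0.55·0.7404 + 0.45·0.2596) ≈ 0.7771
After a keyword filter='pass': P(spam) = 0.45·0.7771 / (0.45·0.7771 + 0.55·0.2229) ≈ 0.7404
After the link scanner='clean': P(spam) = 0.1·0.7404 / (0.1·0.7404 + 0.55·0.2596) ≈ 0.3415
After the link scanner='clean': P(spam) = 0.1·0.3415 / (0.1·0.3415 + 0.55·0.6585) ≈ 0.0862
After the link scanner='clean': P(spam) = 0.1·0.0862 / (0.1·0.0862 + 0.55·0.9138) ≈ 0.0169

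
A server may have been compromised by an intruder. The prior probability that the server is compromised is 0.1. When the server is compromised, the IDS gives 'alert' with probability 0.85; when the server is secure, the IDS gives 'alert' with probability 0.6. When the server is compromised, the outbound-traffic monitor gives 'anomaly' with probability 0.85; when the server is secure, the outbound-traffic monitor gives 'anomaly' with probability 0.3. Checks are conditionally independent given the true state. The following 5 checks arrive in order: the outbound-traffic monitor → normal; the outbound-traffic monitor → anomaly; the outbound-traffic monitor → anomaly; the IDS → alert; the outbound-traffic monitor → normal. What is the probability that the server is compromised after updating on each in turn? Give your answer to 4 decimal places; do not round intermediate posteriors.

Apply Bayes' rule sequentially, carrying P(compromised) forward.
After the outbound-traffic monitor='normal': P(compromised) = 0.15·0.1000 / (0.15·0.1000 + 0.7·0.9000) ≈ 0.0233
After the outbound-traffic monitor='anomaly': P(compromised) = 0.85·0.0233 / (0.85·0.0233 + 0.3·0.9767) ≈ 0.0632
After the outbound-traffic monitor='anomaly': P(compromised) = 0.85·0.0632 / (0.85·0.0632 + 0.3·0.9368) ≈ 0.1605
After the IDS='alert': P(compromised) = 0.85·0.1605 / (0.85·0.1605 + 0.6·0.8395) ≈ 0.2131
After the outbound-traffic monitor='normal': P(compromised) = 0.15·0.2131 / (0.15·0.2131 + 0.7·0.7869) ≈ 0.0548

0.0548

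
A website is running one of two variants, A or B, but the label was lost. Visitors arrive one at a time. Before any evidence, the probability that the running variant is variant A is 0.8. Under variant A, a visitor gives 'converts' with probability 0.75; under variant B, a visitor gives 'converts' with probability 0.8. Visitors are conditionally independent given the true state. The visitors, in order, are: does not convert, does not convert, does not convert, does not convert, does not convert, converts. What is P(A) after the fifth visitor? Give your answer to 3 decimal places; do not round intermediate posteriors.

0.924

After 'does not convert': P(A) = 0.25·0.8000 / (0.25·0.8000 + 0.2·0.2000) ≈ 0.8333
After 'does not convert': P(A) = 0.25·0.8333 / (0.25·0.8333 + 0.2·0.1667) ≈ 0.8621
After 'does not convert': P(A) = 0.25·0.8621 / (0.25·0.8621 + 0.2·0.1379) ≈ 0.8865
After 'does not convert': P(A) = 0.25·0.8865 / (0.25·0.8865 + 0.2·0.1135) ≈ 0.9071
After 'does not convert': P(A) = 0.25·0.9071 / (0.25·0.9071 + 0.2·0.0929) ≈ 0.9243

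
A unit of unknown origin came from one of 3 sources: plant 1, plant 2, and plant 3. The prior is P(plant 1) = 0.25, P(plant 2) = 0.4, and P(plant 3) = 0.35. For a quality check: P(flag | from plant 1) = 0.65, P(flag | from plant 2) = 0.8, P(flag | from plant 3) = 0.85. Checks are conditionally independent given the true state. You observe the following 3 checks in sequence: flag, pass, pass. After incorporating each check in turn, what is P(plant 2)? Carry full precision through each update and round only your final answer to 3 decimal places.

After 'flag': normaliser = 0.65·0.2500 + 0.8·0.4000 + 0.85·0.3500; P(plant 1) ≈ 0.2083, P(plant 2) ≈ 0.4103, P(plant 3) ≈ 0.3814
After 'pass': normaliser = 0.35·0.2083 + 0.2·0.4103 + 0.15·0.3814; P(plant 1) ≈ 0.3437, P(plant 2) ≈ 0.3867, P(plant 3) ≈ 0.2696
After 'pass': normaliser = 0.35·0.3437 + 0.2·0.3867 + 0.15·0.2696; P(plant 1) ≈ 0.5052, P(plant 2) ≈ 0.3249, P(plant 3) ≈ 0.1699

0.325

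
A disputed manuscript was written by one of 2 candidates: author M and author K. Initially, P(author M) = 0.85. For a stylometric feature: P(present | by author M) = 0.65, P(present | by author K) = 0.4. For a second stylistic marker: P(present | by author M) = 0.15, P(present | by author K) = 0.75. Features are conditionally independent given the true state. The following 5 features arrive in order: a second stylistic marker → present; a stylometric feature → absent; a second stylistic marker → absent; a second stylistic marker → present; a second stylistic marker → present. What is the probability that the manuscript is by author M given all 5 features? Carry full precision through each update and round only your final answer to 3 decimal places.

0.082

Each posterior becomes the prior for the next update.
After a second stylistic marker='present': P(author M) = 0.15·0.8500 / (0.15·0.8500 + 0.75·0.1500) ≈ 0.5312
After a stylometric feature='absent': P(author M) = 0.35·0.5312 / (0.35·0.5312 + 0.6·0.4688) ≈ 0.3980
After a second stylistic marker='absent': P(author M) = 0.85·0.3980 / (0.85·0.3980 + 0.25·0.6020) ≈ 0.6921
After a second stylistic marker='present': P(author M) = 0.15·0.6921 / (0.15·0.6921 + 0.75·0.3079) ≈ 0.3101
After a second stylistic marker='present': P(author M) = 0.15·0.3101 / (0.15·0.3101 + 0.75·0.6899) ≈ 0.0825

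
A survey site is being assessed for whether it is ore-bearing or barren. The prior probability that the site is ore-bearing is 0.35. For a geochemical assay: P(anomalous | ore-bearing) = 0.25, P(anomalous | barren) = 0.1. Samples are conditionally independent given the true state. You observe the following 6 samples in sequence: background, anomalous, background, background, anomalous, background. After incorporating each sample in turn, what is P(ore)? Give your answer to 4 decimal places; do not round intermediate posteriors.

0.6188

Each posterior becomes the prior for the next update.
After 'background': P(ore) = 0.75·0.3500 / (0.75·0.3500 + 0.9·0.6500) ≈ 0.3097
After 'anomalous': P(ore) = 0.25·0.3097 / (0.25·0.3097 + 0.1·0.6903) ≈ 0.5287
After 'background': P(ore) = 0.75·0.5287 / (0.75·0.5287 + 0.9·0.4713) ≈ 0.4832
After 'background': P(ore) = 0.75·0.4832 / (0.75·0.4832 + 0.9·0.5168) ≈ 0.4379
After 'anomalous': P(ore) = 0.25·0.4379 / (0.25·0.4379 + 0.1·0.5621) ≈ 0.6607
After 'background': P(ore) = 0.75·0.6607 / (0.75·0.6607 + 0.9·0.3393) ≈ 0.6188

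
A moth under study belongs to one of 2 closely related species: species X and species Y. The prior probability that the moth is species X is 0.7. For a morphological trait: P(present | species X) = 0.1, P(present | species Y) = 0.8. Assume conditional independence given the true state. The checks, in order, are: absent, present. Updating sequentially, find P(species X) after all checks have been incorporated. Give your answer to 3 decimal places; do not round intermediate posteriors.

0.568

After 'absent': P(species X) = 0.9·0.7000 / (0.9·0.7000 + 0.2·0.3000) ≈ 0.9130
After 'present': P(species X) = 0.1·0.9130 / (0.1·0.9130 + 0.8·0.0870) ≈ 0.5676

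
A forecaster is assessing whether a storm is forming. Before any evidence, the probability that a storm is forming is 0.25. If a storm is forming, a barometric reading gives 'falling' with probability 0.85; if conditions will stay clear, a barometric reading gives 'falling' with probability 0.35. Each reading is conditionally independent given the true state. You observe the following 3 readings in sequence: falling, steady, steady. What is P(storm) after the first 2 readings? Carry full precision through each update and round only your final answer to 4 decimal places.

0.1574

After 'falling': P(storm) = 0.85·0.2500 / (0.85·0.2500 + 0.35·0.7500) ≈ 0.4474
After 'steady': P(storm) = 0.15·0.4474 / (0.15·0.4474 + 0.65·0.5526) ≈ 0.1574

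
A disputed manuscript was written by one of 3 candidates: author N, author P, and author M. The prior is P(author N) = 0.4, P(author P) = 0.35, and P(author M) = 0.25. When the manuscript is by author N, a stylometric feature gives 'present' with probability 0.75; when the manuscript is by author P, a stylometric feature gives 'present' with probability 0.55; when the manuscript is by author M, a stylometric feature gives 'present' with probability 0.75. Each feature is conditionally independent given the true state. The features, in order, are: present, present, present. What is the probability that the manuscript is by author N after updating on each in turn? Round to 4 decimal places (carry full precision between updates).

After 'present': normaliser = 0.75·0.4000 + 0.55·0.3500 + 0.75·0.2500; P(author N) ≈ 0.4412, P(author P) ≈ 0.2831, P(author M) ≈ 0.2757
After 'present': normaliser = 0.75·0.4412 + 0.55·0.2831 + 0.75·0.2757; P(author N) ≈ 0.4772, P(author P) ≈ 0.2245, P(author M) ≈ 0.2983
After 'present': normaliser = 0.75·0.4772 + 0.55·0.2245 + 0.75·0.2983; P(author N) ≈ 0.5076, P(author P) ≈ 0.1752, P(author M) ≈ 0.3172

0.5076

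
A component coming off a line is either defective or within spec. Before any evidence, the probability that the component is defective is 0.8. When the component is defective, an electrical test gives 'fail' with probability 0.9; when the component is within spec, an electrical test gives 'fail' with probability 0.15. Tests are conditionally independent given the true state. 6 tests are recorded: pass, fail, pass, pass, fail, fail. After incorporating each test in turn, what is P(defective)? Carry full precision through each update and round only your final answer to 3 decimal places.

Apply Bayes' rule sequentially, carrying P(defective) forward.
After 'pass': P(defective) = 0.1·0.8000 / (0.1·0.8000 + 0.85·0.2000) ≈ 0.3200
After 'fail': P(defective) = 0.9·0.3200 / (0.9·0.3200 + 0.15·0.6800) ≈ 0.7385
After 'pass': P(defective) = 0.1·0.7385 / (0.1·0.7385 + 0.85·0.2615) ≈ 0.2494
After 'pass': P(defective) = 0.1·0.2494 / (0.1·0.2494 + 0.85·0.7506) ≈ 0.0376
After 'fail': P(defective) = 0.9·0.0376 / (0.9·0.0376 + 0.15·0.9624) ≈ 0.1899
After 'fail': P(defective) = 0.9·0.1899 / (0.9·0.1899 + 0.15·0.8101) ≈ 0.5845

0.585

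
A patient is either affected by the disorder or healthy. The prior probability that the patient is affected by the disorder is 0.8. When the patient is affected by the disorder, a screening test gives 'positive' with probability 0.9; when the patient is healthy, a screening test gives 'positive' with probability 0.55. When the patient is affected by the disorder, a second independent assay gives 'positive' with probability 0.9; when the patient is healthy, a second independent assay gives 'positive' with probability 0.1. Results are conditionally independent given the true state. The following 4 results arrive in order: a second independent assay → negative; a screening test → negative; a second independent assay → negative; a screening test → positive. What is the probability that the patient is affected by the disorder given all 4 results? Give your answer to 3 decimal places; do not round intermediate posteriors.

0.018

After a second independent assay='negative': P(affected) = 0.1·0.8000 / (0.1·0.8000 + 0.9·0.2000) ≈ 0.3077
After a screening test='negative': P(affected) = 0.1·0.3077 / (0.1·0.3077 + 0.45·0.6923) ≈ 0.0899
After a second independent assay='negative': P(affected) = 0.1·0.0899 / (0.1·0.0899 + 0.9·0.9101) ≈ 0.0109
After a screening test='positive': P(affected) = 0.9·0.0109 / (0.9·0.0109 + 0.55·0.9891) ≈ 0.0176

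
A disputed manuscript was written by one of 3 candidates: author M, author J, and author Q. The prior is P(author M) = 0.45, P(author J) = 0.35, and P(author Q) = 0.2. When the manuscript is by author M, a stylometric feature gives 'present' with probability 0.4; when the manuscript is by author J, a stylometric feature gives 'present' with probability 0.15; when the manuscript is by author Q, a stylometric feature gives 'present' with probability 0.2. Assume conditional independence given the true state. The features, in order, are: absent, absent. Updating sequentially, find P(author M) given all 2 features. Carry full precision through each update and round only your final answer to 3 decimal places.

Each posterior becomes the prior for the next update.
After 'absent': normaliser = 0.6·0.4500 + 0.85·0.3500 + 0.8·0.2000; P(author M) ≈ 0.3711, P(author J) ≈ 0.4089, P(author Q) ≈ 0.2199
After 'absent': normaliser = 0.6·0.3711 + 0.85·0.4089 + 0.8·0.2199; P(author M) ≈ 0.2984, P(author J) ≈ 0.4658, P(author Q) ≈ 0.2358

0.298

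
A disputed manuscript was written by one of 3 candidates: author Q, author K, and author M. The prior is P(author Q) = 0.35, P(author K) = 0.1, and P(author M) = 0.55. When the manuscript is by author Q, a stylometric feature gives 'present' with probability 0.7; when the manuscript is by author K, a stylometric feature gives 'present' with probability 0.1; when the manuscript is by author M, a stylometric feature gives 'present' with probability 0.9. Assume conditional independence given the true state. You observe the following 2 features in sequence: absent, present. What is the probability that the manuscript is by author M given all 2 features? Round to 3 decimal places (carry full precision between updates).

Apply Bayes' rule sequentially, carrying P(author M) forward.
After 'absent': normaliser = 0.3·0.3500 + 0.9·0.1000 + 0.1·0.5500; P(author Q) ≈ 0.4200, P(author K) ≈ 0.3600, P(author M) ≈ 0.2200
After 'present': normaliser = 0.7·0.4200 + 0.1·0.3600 + 0.9·0.2200; P(author Q) ≈ 0.5568, P(author K) ≈ 0.0682, P(author M) ≈ 0.3750

0.375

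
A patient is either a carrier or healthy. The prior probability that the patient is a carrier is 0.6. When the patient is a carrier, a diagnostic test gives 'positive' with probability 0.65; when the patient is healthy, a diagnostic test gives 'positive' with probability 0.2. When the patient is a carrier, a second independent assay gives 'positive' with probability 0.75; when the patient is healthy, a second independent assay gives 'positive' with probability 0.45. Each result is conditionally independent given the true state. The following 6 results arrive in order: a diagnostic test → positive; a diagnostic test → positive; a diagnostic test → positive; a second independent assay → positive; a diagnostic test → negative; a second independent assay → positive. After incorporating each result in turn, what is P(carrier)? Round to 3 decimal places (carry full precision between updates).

After a diagnostic test='positive': P(carrier) = 0.65·0.6000 / (0.65·0.6000 + 0.2·0.4000) ≈ 0.8298
After a diagnostic test='positive': P(carrier) = 0.65·0.8298 / (0.65·0.8298 + 0.2·0.1702) ≈ 0.9406
After a diagnostic test='positive': P(carrier) = 0.65·0.9406 / (0.65·0.9406 + 0.2·0.0594) ≈ 0.9809
After a second independent assay='positive': P(carrier) = 0.75·0.9809 / (0.75·0.9809 + 0.45·0.0191) ≈ 0.9885
After a diagnostic test='negative': P(carrier) = 0.35·0.9885 / (0.35·0.9885 + 0.8·0.0115) ≈ 0.9741
After a second independent assay='positive': P(carrier) = 0.75·0.9741 / (0.75·0.9741 + 0.45·0.0259) ≈ 0.9843

0.984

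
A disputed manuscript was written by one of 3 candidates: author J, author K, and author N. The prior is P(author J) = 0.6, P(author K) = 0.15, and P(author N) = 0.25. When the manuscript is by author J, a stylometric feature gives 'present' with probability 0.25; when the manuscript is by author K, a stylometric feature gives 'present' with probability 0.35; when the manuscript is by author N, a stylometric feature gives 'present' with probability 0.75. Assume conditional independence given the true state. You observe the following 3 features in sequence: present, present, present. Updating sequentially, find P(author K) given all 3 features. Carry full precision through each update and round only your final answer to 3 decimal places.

0.053

After 'present': normaliser = 0.25·0.6000 + 0.35·0.1500 + 0.75·0.2500; P(author J) ≈ 0.3846, P(author K) ≈ 0.1346, P(author N) ≈ 0.4808
After 'present': normaliser = 0.25·0.3846 + 0.35·0.1346 + 0.75·0.4808; P(author J) ≈ 0.1908, P(author K) ≈ 0.0935, P(author N) ≈ 0.7156
After 'present': normaliser = 0.25·0.1908 + 0.35·0.0935 + 0.75·0.7156; P(author J) ≈ 0.0773, P(author K) ≈ 0.0530, P(author N) ≈ 0.8697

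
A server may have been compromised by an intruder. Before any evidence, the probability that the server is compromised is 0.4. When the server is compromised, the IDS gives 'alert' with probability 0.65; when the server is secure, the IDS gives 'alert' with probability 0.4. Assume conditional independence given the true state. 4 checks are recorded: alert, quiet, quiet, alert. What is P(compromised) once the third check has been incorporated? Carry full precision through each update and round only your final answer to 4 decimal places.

0.2693

Each posterior becomes the prior for the next update.
After 'alert': P(compromised) = 0.65·0.4000 / (0.65·0.4000 + 0.4·0.6000) ≈ 0.5200
After 'quiet': P(compromised) = 0.35·0.5200 / (0.35·0.5200 + 0.6·0.4800) ≈ 0.3872
After 'quiet': P(compromised) = 0.35·0.3872 / (0.35·0.3872 + 0.6·0.6128) ≈ 0.2693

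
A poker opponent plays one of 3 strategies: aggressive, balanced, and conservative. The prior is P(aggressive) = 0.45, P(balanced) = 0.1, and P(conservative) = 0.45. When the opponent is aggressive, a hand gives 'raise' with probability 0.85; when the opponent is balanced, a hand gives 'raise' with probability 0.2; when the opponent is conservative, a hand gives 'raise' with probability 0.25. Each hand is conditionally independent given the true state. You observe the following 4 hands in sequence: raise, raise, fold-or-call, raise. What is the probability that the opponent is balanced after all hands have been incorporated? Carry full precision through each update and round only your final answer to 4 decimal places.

After 'raise': normaliser = 0.85·0.4500 + 0.2·0.1000 + 0.25·0.4500; P(aggressive) ≈ 0.7427, P(balanced) ≈ 0.0388, P(conservative) ≈ 0.2184
After 'raise': normaliser = 0.85·0.7427 + 0.2·0.0388 + 0.25·0.2184; P(aggressive) ≈ 0.9101, P(balanced) ≈ 0.0112, P(conservative) ≈ 0.0787
After 'fold-or-call': normaliser = 0.15·0.9101 + 0.8·0.0112 + 0.75·0.0787; P(aggressive) ≈ 0.6675, P(balanced) ≈ 0.0438, P(conservative) ≈ 0.2887
After 'raise': normaliser = 0.85·0.6675 + 0.2·0.0438 + 0.25·0.2887; P(aggressive) ≈ 0.8752, P(balanced) ≈ 0.0135, P(conservative) ≈ 0.1113

0.0135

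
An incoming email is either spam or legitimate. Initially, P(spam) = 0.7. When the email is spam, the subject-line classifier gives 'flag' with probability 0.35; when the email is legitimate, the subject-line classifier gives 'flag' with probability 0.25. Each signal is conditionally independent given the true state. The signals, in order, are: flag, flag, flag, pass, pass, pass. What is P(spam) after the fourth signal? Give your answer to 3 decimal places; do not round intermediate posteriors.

After 'flag': P(spam) = 0.35·0.7000 / (0.35·0.7000 + 0.25·0.3000) ≈ 0.7656
After 'flag': P(spam) = 0.35·0.7656 / (0.35·0.7656 + 0.25·0.2344) ≈ 0.8206
After 'flag': P(spam) = 0.35·0.8206 / (0.35·0.8206 + 0.25·0.1794) ≈ 0.8649
After 'pass': P(spam) = 0.65·0.8649 / (0.65·0.8649 + 0.75·0.1351) ≈ 0.8473

0.847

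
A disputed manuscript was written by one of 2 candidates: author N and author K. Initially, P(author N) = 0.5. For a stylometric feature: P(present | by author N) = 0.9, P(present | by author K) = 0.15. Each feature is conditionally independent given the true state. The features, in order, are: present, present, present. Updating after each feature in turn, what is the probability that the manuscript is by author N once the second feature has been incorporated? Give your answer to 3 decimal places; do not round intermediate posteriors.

0.973

After 'present': P(author N) = 0.9·0.5000 / (0.9·0.5000 + 0.15·0.5000) ≈ 0.8571
After 'present': P(author N) = 0.9·0.8571 / (0.9·0.8571 + 0.15·0.1429) ≈ 0.9730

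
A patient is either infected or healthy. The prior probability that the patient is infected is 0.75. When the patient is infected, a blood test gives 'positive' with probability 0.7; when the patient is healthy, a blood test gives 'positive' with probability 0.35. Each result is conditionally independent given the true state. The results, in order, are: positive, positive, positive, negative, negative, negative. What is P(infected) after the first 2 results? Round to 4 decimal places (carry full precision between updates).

0.9231

Each posterior becomes the prior for the next update.
After 'positive': P(infected) = 0.7·0.7500 / (0.7·0.7500 + 0.35·0.2500) ≈ 0.8571
After 'positive': P(infected) = 0.7·0.8571 / (0.7·0.8571 + 0.35·0.1429) ≈ 0.9231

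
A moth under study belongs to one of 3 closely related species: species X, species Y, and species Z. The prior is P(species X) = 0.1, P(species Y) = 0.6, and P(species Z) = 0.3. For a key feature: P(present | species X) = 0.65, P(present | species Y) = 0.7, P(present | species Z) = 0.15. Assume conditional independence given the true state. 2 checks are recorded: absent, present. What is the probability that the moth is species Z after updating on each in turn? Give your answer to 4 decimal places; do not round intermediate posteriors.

After 'absent': normaliser = 0.35·0.1000 + 0.3·0.6000 + 0.85·0.3000; P(species X) ≈ 0.0745, P(species Y) ≈ 0.3830, P(species Z) ≈ 0.5426
After 'present': normaliser = 0.65·0.0745 + 0.7·0.3830 + 0.15·0.5426; P(species X) ≈ 0.1217, P(species Y) ≈ 0.6738, P(species Z) ≈ 0.2045

0.2045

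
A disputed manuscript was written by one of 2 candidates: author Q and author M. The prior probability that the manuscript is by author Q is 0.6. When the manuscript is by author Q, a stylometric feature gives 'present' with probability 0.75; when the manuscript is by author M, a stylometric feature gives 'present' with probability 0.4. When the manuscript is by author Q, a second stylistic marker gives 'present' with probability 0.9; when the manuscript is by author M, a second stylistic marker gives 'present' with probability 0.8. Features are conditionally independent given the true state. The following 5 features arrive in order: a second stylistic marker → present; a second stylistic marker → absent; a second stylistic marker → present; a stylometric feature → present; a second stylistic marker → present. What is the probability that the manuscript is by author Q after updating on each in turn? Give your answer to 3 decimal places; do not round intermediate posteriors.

0.667

Apply Bayes' rule sequentially, carrying P(author Q) forward.
After a second stylistic marker='present': P(author Q) = 0.9·0.6000 / (0.9·0.6000 + 0.8·0.4000) ≈ 0.6279
After a second stylistic marker='absent': P(author Q) = 0.1·0.6279 / (0.1·0.6279 + 0.2·0.3721) ≈ 0.4576
After a second stylistic marker='present': P(author Q) = 0.9·0.4576 / (0.9·0.4576 + 0.8·0.5424) ≈ 0.4870
After a stylometric feature='present': P(author Q) = 0.75·0.4870 / (0.75·0.4870 + 0.4·0.5130) ≈ 0.6403
After a second stylistic marker='present': P(author Q) = 0.9·0.6403 / (0.9·0.6403 + 0.8·0.3597) ≈ 0.6669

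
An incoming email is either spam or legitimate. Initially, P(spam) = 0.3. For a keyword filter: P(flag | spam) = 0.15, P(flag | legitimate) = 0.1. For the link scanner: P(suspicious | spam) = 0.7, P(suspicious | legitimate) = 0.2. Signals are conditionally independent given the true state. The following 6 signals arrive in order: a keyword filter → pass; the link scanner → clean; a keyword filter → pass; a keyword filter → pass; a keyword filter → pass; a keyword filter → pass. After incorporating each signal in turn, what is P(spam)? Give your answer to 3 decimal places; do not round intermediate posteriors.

After a keyword filter='pass': P(spam) = 0.85·0.3000 / (0.85·0.3000 + 0.9·0.7000) ≈ 0.2881
After the link scanner='clean': P(spam) = 0.3·0.2881 / (0.3·0.2881 + 0.8·0.7119) ≈ 0.1318
After a keyword filter='pass': P(spam) = 0.85·0.1318 / (0.85·0.1318 + 0.9·0.8682) ≈ 0.1254
After a keyword filter='pass': P(spam) = 0.85·0.1254 / (0.85·0.1254 + 0.9·0.8746) ≈ 0.1192
After a keyword filter='pass': P(spam) = 0.85·0.1192 / (0.85·0.1192 + 0.9·0.8808) ≈ 0.1134
After a keyword filter='pass': P(spam) = 0.85·0.1134 / (0.85·0.1134 + 0.9·0.8866) ≈ 0.1078

0.108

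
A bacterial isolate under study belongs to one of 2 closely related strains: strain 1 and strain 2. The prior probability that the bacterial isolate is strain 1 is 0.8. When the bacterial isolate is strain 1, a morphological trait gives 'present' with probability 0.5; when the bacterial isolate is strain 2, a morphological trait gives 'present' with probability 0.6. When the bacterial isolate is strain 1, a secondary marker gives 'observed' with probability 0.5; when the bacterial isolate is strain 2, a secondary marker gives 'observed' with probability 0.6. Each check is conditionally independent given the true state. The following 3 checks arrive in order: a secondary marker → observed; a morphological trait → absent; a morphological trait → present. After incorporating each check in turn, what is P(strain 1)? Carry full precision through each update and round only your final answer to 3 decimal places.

0.776

After a secondary marker='observed': P(strain 1) = 0.5·0.8000 / (0.5·0.8000 + 0.6·0.2000) ≈ 0.7692
After a morphological trait='absent': P(strain 1) = 0.5·0.7692 / (0.5·0.7692 + 0.4·0.2308) ≈ 0.8065
After a morphological trait='present': P(strain 1) = 0.5·0.8065 / (0.5·0.8065 + 0.6·0.1935) ≈ 0.7764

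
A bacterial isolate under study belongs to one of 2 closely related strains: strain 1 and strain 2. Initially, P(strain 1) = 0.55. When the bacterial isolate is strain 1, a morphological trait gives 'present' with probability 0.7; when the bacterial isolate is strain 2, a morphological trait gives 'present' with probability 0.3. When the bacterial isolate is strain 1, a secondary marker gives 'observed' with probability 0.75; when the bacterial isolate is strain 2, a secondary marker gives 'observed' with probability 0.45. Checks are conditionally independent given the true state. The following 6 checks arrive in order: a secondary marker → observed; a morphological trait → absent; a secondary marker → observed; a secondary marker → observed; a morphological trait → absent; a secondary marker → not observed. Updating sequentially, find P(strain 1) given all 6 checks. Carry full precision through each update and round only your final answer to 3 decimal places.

After a secondary marker='observed': P(strain 1) = 0.75·0.5500 / (0.75·0.5500 + 0.45·0.4500) ≈ 0.6707
After a morphological trait='absent': P(strain 1) = 0.3·0.6707 / (0.3·0.6707 + 0.7·0.3293) ≈ 0.4661
After a secondary marker='observed': P(strain 1) = 0.75·0.4661 / (0.75·0.4661 + 0.45·0.5339) ≈ 0.5927
After a secondary marker='observed': P(strain 1) = 0.75·0.5927 / (0.75·0.5927 + 0.45·0.4073) ≈ 0.7080
After a morphological trait='absent': P(strain 1) = 0.3·0.7080 / (0.3·0.7080 + 0.7·0.2920) ≈ 0.5096
After a secondary marker='not observed': P(strain 1) = 0.25·0.5096 / (0.25·0.5096 + 0.55·0.4904) ≈ 0.3208

0.321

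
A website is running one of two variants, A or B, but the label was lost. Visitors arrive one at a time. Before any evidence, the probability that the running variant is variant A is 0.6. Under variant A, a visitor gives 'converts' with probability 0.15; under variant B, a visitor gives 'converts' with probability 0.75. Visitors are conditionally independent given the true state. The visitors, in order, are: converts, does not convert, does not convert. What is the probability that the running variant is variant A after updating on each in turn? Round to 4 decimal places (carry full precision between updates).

Each posterior becomes the prior for the next update.
After 'converts': P(A) = 0.15·0.6000 / (0.15·0.6000 + 0.75·0.4000) ≈ 0.2308
After 'does not convert': P(A) = 0.85·0.2308 / (0.85·0.2308 + 0.25·0.7692) ≈ 0.5050
After 'does not convert': P(A) = 0.85·0.5050 / (0.85·0.5050 + 0.25·0.4950) ≈ 0.7762

0.7762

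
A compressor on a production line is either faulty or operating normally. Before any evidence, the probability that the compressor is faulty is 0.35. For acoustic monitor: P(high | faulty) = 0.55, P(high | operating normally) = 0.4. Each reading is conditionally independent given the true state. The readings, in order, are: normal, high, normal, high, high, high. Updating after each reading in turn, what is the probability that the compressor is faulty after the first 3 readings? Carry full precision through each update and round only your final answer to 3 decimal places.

0.294

After 'normal': P(faulty) = 0.45·0.3500 / (0.45·0.3500 + 0.6·0.6500) ≈ 0.2877
After 'high': P(faulty) = 0.55·0.2877 / (0.55·0.2877 + 0.4·0.7123) ≈ 0.3570
After 'normal': P(faulty) = 0.45·0.3570 / (0.45·0.3570 + 0.6·0.6430) ≈ 0.2940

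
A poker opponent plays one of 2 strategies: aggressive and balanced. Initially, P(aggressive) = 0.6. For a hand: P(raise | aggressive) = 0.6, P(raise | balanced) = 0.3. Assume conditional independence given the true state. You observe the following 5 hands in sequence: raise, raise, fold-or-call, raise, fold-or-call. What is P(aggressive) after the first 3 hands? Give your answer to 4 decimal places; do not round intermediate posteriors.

After 'raise': P(aggressive) = 0.6·0.6000 / (0.6·0.6000 + 0.3·0.4000) ≈ 0.7500
After 'raise': P(aggressive) = 0.6·0.7500 / (0.6·0.7500 + 0.3·0.2500) ≈ 0.8571
After 'fold-or-call': P(aggressive) = 0.4·0.8571 / (0.4·0.8571 + 0.7·0.1429) ≈ 0.7742

0.7742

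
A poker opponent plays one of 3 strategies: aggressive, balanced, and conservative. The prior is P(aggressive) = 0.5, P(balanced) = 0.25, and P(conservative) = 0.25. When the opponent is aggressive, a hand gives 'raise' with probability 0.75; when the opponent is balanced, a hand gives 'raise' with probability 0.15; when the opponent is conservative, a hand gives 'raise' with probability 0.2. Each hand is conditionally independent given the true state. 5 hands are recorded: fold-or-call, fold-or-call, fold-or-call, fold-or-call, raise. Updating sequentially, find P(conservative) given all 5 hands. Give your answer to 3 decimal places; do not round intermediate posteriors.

After 'fold-or-call': normaliser = 0.25·0.5000 + 0.85·0.2500 + 0.8·0.2500; P(aggressive) ≈ 0.2326, P(balanced) ≈ 0.3953, P(conservative) ≈ 0.3721
After 'fold-or-call': normaliser = 0.25·0.2326 + 0.85·0.3953 + 0.8·0.3721; P(aggressive) ≈ 0.0840, P(balanced) ≈ 0.4857, P(conservative) ≈ 0.4303
After 'fold-or-call': normaliser = 0.25·0.0840 + 0.85·0.4857 + 0.8·0.4303; P(aggressive) ≈ 0.0270, P(balanced) ≈ 0.5306, P(conservative) ≈ 0.4424
After 'fold-or-call': normaliser = 0.25·0.0270 + 0.85·0.5306 + 0.8·0.4424; P(aggressive) ≈ 0.0083, P(balanced) ≈ 0.5557, P(conservative) ≈ 0.4360
After 'raise': normaliser = 0.75·0.0083 + 0.15·0.5557 + 0.2·0.4360; P(aggressive) ≈ 0.0353, P(balanced) ≈ 0.4715, P(conservative) ≈ 0.4933

0.493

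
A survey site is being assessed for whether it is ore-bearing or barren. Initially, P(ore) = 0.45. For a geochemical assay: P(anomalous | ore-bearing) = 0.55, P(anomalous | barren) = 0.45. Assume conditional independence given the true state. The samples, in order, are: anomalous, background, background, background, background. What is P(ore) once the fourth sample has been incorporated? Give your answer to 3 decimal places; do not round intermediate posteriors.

0.354

Apply Bayes' rule sequentially, carrying P(ore) forward.
After 'anomalous': P(ore) = 0.55·0.4500 / (0.55·0.4500 + 0.45·0.5500) ≈ 0.5000
After 'background': P(ore) = 0.45·0.5000 / (0.45·0.5000 + 0.55·0.5000) ≈ 0.4500
After 'background': P(ore) = 0.45·0.4500 / (0.45·0.4500 + 0.55·0.5500) ≈ 0.4010
After 'background': P(ore) = 0.45·0.4010 / (0.45·0.4010 + 0.55·0.5990) ≈ 0.3539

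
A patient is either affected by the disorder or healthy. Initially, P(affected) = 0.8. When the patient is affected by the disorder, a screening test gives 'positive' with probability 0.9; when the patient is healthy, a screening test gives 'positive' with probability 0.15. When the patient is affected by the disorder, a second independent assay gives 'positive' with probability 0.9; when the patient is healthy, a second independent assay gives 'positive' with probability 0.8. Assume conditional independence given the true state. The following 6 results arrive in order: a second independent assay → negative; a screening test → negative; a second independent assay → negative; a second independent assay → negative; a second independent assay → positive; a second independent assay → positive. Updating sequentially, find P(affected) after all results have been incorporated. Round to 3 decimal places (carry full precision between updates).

After a second independent assay='negative': P(affected) = 0.1·0.8000 / (0.1·0.8000 + 0.2·0.2000) ≈ 0.6667
After a screening test='negative': P(affected) = 0.1·0.6667 / (0.1·0.6667 + 0.85·0.3333) ≈ 0.1905
After a second independent assay='negative': P(affected) = 0.1·0.1905 / (0.1·0.1905 + 0.2·0.8095) ≈ 0.1053
After a second independent assay='negative': P(affected) = 0.1·0.1053 / (0.1·0.1053 + 0.2·0.8947) ≈ 0.0556
After a second independent assay='positive': P(affected) = 0.9·0.0556 / (0.9·0.0556 + 0.8·0.9444) ≈ 0.0621
After a second independent assay='positive': P(affected) = 0.9·0.0621 / (0.9·0.0621 + 0.8·0.9379) ≈ 0.0693

0.069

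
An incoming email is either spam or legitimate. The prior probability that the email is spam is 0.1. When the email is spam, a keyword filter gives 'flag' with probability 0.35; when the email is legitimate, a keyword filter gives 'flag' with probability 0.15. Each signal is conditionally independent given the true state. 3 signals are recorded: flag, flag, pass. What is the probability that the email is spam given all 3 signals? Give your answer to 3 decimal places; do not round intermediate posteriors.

After 'flag': P(spam) = 0.35·0.1000 / (0.35·0.1000 + 0.15·0.9000) ≈ 0.2059
After 'flag': P(spam) = 0.35·0.2059 / (0.35·0.2059 + 0.15·0.7941) ≈ 0.3769
After 'pass': P(spam) = 0.65·0.3769 / (0.65·0.3769 + 0.85·0.6231) ≈ 0.3163

0.316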